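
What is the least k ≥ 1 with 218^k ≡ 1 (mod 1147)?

By Lagrange's theorem, ord_1147(218) divides φ(1147) = φ(31·37) = (31−1)·(37−1) = 30·36 = 1080 = 2^3 · 3^3 · 5.
Divisors of 1080: 1, 2, 3, 4, 5, 6, 8, 9, 10, 12, 15, 18, 20, 24, 27, 30, 36, 40, 45, 54, 60, 72, 90, 108, 120, 135, 180, 216, 270, 360, 540, 1080.
Test each divisor d:
218^1 ≡ 218
218^2 ≡ 497
218^3 ≡ 528
218^4 ≡ 404
218^5 ≡ 900
218^6 ≡ 63
218^8 ≡ 342
218^9 ≡ 1
So ord_1147(218) = 9.

9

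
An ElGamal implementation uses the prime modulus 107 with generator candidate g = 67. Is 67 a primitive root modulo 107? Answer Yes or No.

φ(107) = 107 − 1 = 106 = 2 · 53.
Test 67^(106/q) mod 107 for each prime factor q of 106:
67^53 ≡ 106 (mod 107)  [q = 2: ≢ 1 ✓]
67^2 ≡ 102 (mod 107)  [q = 53: ≢ 1 ✓]
None equal 1, so ord_107(67) = 106: 67 is a primitive root.

Yes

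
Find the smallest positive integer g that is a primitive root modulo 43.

φ(43) = 43 − 1 = 42 = 2 · 3 · 7.
g is a primitive root iff g^(42/q) ≢ 1 (mod 43) for each prime q ∈ {2, 3, 7}.
g = 2: 2^21 ≡ 42; 2^14 ≡ 1 — hits 1, so not a primitive root.
g = 3: 3^21 ≡ 42; 3^14 ≡ 36; 3^6 ≡ 41 — none is 1, so 3 is a primitive root.
So 3 is the smallest generator of (Z/43Z)^×.

3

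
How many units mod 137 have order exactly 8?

4

φ(137) = 137 − 1 = 136 = 2^3 · 17.
Since (Z/137Z)^× is cyclic of order 136, the number of elements of order d is φ(d) when d | 136 and 0 otherwise.
8 = 2^3 divides 136, and φ(8) = 4.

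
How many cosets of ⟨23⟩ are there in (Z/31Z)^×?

By Lagrange's theorem, ord_31(23) divides φ(31) = 31 − 1 = 30 = 2 · 3 · 5.
Divisors of 30: 1, 2, 3, 5, 6, 10, 15, 30.
Evaluate successive powers at the divisors of 30:
23^1 ≡ 23 (mod 31)
23^2 ≡ 2 (mod 31)
23^3 ≡ 15 (mod 31)
23^5 ≡ 30 (mod 31)
23^6 ≡ 8 (mod 31)
23^10 ≡ 1 (mod 31) ✓
Thus |⟨23⟩| = ord(23) = 10.
Index = |(Z/31Z)^×| / |⟨23⟩| = 30 / 10 = 3.

3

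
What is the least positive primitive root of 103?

5

φ(103) = 103 − 1 = 102 = 2 · 3 · 17.
g is a primitive root iff g^(102/q) ≢ 1 (mod 103) for each prime q ∈ {2, 3, 17}.
g = 2: 2^51 ≡ 1 — hits 1, so not a primitive root.
g = 3: 3^51 ≡ 102; 3^34 ≡ 1 — hits 1, so not a primitive root.
g = 4: 4^51 ≡ 1 — hits 1, so not a primitive root.
g = 5: 5^51 ≡ 102; 5^34 ≡ 56; 5^6 ≡ 72 — none is 1, so 5 is a primitive root.
Hence the least primitive root of 103 is 5.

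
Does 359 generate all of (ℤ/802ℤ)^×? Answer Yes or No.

Yes

φ(802) = φ(2)·φ(401) = 1·400 = 400 = 2^4 · 5^2.
Test 359^(400/q) mod 802 for each prime factor q of 400:
359^200 ≡ 801 (mod 802)  [q = 2: ≢ 1 ✓]
359^80 ≡ 39 (mod 802)  [q = 5: ≢ 1 ✓]
None equal 1, so ord_802(359) = 400: 359 is a primitive root.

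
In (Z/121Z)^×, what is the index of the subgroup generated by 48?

ord(48) | φ(121) = φ(11^2) = 11·(11−1) = 110 = 2 · 5 · 11.
Divisors of 110: 1, 2, 5, 10, 11, 22, 55, 110.
Evaluate successive powers at the divisors of 110:
48^1 ≡ 48 (mod 121)
48^2 ≡ 5 (mod 121)
48^5 ≡ 111 (mod 121)
48^10 ≡ 100 (mod 121)
48^11 ≡ 81 (mod 121)
48^22 ≡ 27 (mod 121)
48^55 ≡ 1 (mod 121) ✓
Thus |⟨48⟩| = ord(48) = 55.
The index is φ(121) / ord(48) = 110 / 55 = 2.

2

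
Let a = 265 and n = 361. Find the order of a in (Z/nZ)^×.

38

ord(265) | φ(361) = φ(19^2) = 19·(19−1) = 342 = 2 · 3^2 · 19.
Divisors of 342: 1, 2, 3, 6, 9, 18, 19, 38, 57, 114, 171, 342.
Test each divisor d:
265^1 ≡ 265 (mod 361)
265^2 ≡ 191 (mod 361)
265^3 ≡ 75 (mod 361)
265^6 ≡ 210 (mod 361)
265^9 ≡ 227 (mod 361)
265^18 ≡ 267 (mod 361)
265^19 ≡ 360 (mod 361)
265^38 ≡ 1 (mod 361) ✓
Hence ord(265) = 38.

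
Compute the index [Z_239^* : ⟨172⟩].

The order of 172 must divide φ(239) = 239 − 1 = 238 = 2 · 7 · 17.
Divisors of 238: 1, 2, 7, 14, 17, 34, 119, 238.
Test each divisor d:
172^1 ≡ 172 (mod 239)
172^2 ≡ 187 (mod 239)
172^7 ≡ 73 (mod 239)
172^14 ≡ 71 (mod 239)
172^17 ≡ 238 (mod 239)
172^34 ≡ 1 (mod 239) ✓
The order of 172 is 34, so the subgroup it generates has 34 elements.
Index = |(Z/239Z)^×| / |⟨172⟩| = 238 / 34 = 7.

7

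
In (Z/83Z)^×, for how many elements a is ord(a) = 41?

φ(83) = 83 − 1 = 82 = 2 · 41.
In a cyclic group of order 82, there are φ(d) elements of order d for each divisor d of 82, and zero for non-divisors.
41 | 82, and φ(41) = 41 − 1 = 40.

40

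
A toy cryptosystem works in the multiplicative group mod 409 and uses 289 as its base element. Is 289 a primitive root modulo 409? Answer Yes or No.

No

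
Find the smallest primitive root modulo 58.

3

φ(58) = φ(2)·φ(29) = 1·28 = 28 = 2^2 · 7.
g is a primitive root iff g^(28/q) ≢ 1 (mod 58) for each prime q ∈ {2, 7}.
g = 2: gcd(2, 58) = 2 > 1, not a unit — skip.
g = 3: 3^14 ≡ 57; 3^4 ≡ 23 — none is 1, so 3 is a primitive root.
The smallest primitive root modulo 58 is 3.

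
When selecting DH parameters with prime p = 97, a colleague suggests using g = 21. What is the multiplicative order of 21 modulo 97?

By Lagrange's theorem, ord_97(21) divides φ(97) = 97 − 1 = 96 = 2^5 · 3.
Divisors of 96: 1, 2, 3, 4, 6, 8, 12, 16, 24, 32, 48, 96.
Evaluate successive powers at the divisors of 96:
21^1 ≡ 21 (mod 97)
21^2 ≡ 53 (mod 97)
21^3 ≡ 46 (mod 97)
21^4 ≡ 93 (mod 97)
21^6 ≡ 79 (mod 97)
21^8 ≡ 16 (mod 97)
21^12 ≡ 33 (mod 97)
21^16 ≡ 62 (mod 97)
21^24 ≡ 22 (mod 97)
21^32 ≡ 61 (mod 97)
21^48 ≡ 96 (mod 97)
21^96 ≡ 1 (mod 97) ✓
Therefore the multiplicative order of 21 modulo 97 is 96.

96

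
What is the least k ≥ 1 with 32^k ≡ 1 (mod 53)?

52

ord(32) | φ(53) = 53 − 1 = 52 = 2^2 · 13.
Divisors of 52: 1, 2, 4, 13, 26, 52.
Compute 32^d (mod 53) for the divisors d until we hit 1:
32^1 ≡ 32 (mod 53)
32^2 ≡ 17 (mod 53)
32^4 ≡ 24 (mod 53)
32^13 ≡ 30 (mod 53)
32^26 ≡ 52 (mod 53)
32^52 ≡ 1 (mod 53) ✓
Therefore the multiplicative order of 32 modulo 53 is 52.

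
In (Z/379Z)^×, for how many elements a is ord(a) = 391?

φ(379) = 379 − 1 = 378 = 2 · 3^3 · 7.
In a cyclic group of order 378, there are φ(d) elements of order d for each divisor d of 378, and zero for non-divisors.
Here 378 is not a multiple of 391, so there are no elements of order 391.

0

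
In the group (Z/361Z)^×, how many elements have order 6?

2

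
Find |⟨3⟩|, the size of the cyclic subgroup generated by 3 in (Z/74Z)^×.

18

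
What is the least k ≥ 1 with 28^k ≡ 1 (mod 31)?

15

ord(28) | φ(31) = 31 − 1 = 30 = 2 · 3 · 5.
Divisors of 30: 1, 2, 3, 5, 6, 10, 15, 30.
Evaluate successive powers at the divisors of 30:
28^1 ≡ 28
28^2 ≡ 9
28^3 ≡ 4
28^5 ≡ 5
28^6 ≡ 16
28^10 ≡ 25
28^15 ≡ 1
Therefore the multiplicative order of 28 modulo 31 is 15.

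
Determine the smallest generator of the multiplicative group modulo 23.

φ(23) = 23 − 1 = 22 = 2 · 11.
Test candidates g = 2, 3, … against the prime factors q ∈ {2, 11} of φ(23): g is a generator iff g^(22/q) ≢ 1 for every such q.
g = 2: 2^11 ≡ 1 — hits 1, so not a primitive root.
g = 3: 3^11 ≡ 1 — hits 1, so not a primitive root.
g = 4: 4^11 ≡ 1 — hits 1, so not a primitive root.
g = 5: 5^11 ≡ 22; 5^2 ≡ 2 — none is 1, so 5 is a primitive root.
So 5 is the smallest generator of (Z/23Z)^×.

5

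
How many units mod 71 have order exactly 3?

φ(71) = 71 − 1 = 70 = 2 · 5 · 7.
Since (Z/71Z)^× is cyclic of order 70, the number of elements of order d is φ(d) when d | 70 and 0 otherwise.
Here 70 is not a multiple of 3, so there are no elements of order 3.

0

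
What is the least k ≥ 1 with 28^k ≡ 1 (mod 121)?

By Lagrange's theorem, ord_121(28) divides φ(121) = φ(11^2) = 11·(11−1) = 110 = 2 · 5 · 11.
Divisors of 110: 1, 2, 5, 10, 11, 22, 55, 110.
Check 28^d mod 121 for each divisor in increasing order:
28^1 ≡ 28 (mod 121)
28^2 ≡ 58 (mod 121)
28^5 ≡ 54 (mod 121)
28^10 ≡ 12 (mod 121)
28^11 ≡ 94 (mod 121)
28^22 ≡ 3 (mod 121)
28^55 ≡ 120 (mod 121)
28^110 ≡ 1 (mod 121) ✓
Hence ord(28) = 110.

110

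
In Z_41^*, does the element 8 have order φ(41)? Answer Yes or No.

No

φ(41) = 41 − 1 = 40 = 2^3 · 5.
8 is a primitive root mod 41 iff 8^(φ(41)/q) ≢ 1 for every prime q | φ(41), i.e. q ∈ {2, 5}.
8^20 ≡ 1 (mod 41)  [q = 2: ≡ 1 ✗]
8^8 ≡ 16 (mod 41)  [q = 5: ≢ 1 ✓]
8^20 ≡ 1 shows ord(8) | 20, strictly less than φ(41); not a primitive root.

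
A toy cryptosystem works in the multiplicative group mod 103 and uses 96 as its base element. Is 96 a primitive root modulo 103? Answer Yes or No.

Yes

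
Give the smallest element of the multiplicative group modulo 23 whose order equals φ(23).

5

φ(23) = 23 − 1 = 22 = 2 · 11.
g is a primitive root iff g^(22/q) ≢ 1 (mod 23) for each prime q ∈ {2, 11}.
g = 2: 2^11 ≡ 1 — hits 1, so not a primitive root.
g = 3: 3^11 ≡ 1 — hits 1, so not a primitive root.
g = 4: 4^11 ≡ 1 — hits 1, so not a primitive root.
g = 5: 5^11 ≡ 22; 5^2 ≡ 2 — none is 1, so 5 is a primitive root.
So 5 is the smallest generator of (Z/23Z)^×.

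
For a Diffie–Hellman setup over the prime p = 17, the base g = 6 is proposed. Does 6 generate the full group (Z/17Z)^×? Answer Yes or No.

Yes

φ(17) = 17 − 1 = 16 = 2^4.
It suffices to check that the order of 6 is not a proper divisor of 16: compute 6^(16/q) for q ∈ {2}.
6^8 ≡ 16 (mod 17)  [q = 2: ≢ 1 ✓]
None equal 1, so ord_17(6) = 16: 6 is a primitive root.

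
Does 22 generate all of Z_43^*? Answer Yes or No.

No

φ(43) = 43 − 1 = 42 = 2 · 3 · 7.
22 is a primitive root mod 43 iff 22^(φ(43)/q) ≢ 1 for every prime q | φ(43), i.e. q ∈ {2, 3, 7}.
22^21 ≡ 42 (mod 43)  [q = 2: ≢ 1 ✓]
22^14 ≡ 1 (mod 43)  [q = 3: ≡ 1 ✗]
22^6 ≡ 41 (mod 43)  [q = 7: ≢ 1 ✓]
The check at q = 3 fails, so 22 generates a proper subgroup.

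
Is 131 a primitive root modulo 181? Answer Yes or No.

φ(181) = 181 − 1 = 180 = 2^2 · 3^2 · 5.
Test 131^(180/q) mod 181 for each prime factor q of 180:
131^90 ≡ 180 (mod 181)  [q = 2: ≢ 1 ✓]
131^60 ≡ 48 (mod 181)  [q = 3: ≢ 1 ✓]
131^36 ≡ 125 (mod 181)  [q = 5: ≢ 1 ✓]
All checks pass, so 131 has order 180 and is a primitive root modulo 181.

Yes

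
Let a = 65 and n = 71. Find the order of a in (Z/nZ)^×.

70

ord(65) | φ(71) = 71 − 1 = 70 = 2 · 5 · 7.
Divisors of 70: 1, 2, 5, 7, 10, 14, 35, 70.
Test each divisor d:
65^1 ≡ 65 (mod 71)
65^2 ≡ 36 (mod 71)
65^5 ≡ 34 (mod 71)
65^7 ≡ 17 (mod 71)
65^10 ≡ 20 (mod 71)
65^14 ≡ 5 (mod 71)
65^35 ≡ 70 (mod 71)
65^70 ≡ 1 (mod 71) ✓
The smallest such exponent is 70, so the order of 65 is 70.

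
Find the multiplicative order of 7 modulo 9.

3

The order of 7 must divide φ(9) = φ(3^2) = 3·(3−1) = 6 = 2 · 3.
Divisors of 6: 1, 2, 3, 6.
Check 7^d mod 9 for each divisor in increasing order:
7^1 ≡ 7 (mod 9)
7^2 ≡ 4 (mod 9)
7^3 ≡ 1 (mod 9) ✓
Hence ord(7) = 3.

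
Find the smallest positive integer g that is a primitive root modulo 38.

3

φ(38) = φ(2)·φ(19) = 1·18 = 18 = 2 · 3^2.
Test candidates g = 2, 3, … against the prime factors q ∈ {2, 3} of φ(38): g is a generator iff g^(18/q) ≢ 1 for every such q.
g = 2: gcd(2, 38) = 2 > 1, not a unit — skip.
g = 3: 3^9 ≡ 37; 3^6 ≡ 7 — none is 1, so 3 is a primitive root.
Hence the least primitive root of 38 is 3.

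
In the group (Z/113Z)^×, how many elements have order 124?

φ(113) = 113 − 1 = 112 = 2^4 · 7.
Since (Z/113Z)^× is cyclic of order 112, the number of elements of order d is φ(d) when d | 112 and 0 otherwise.
Here 112 is not a multiple of 124, so there are no elements of order 124.

0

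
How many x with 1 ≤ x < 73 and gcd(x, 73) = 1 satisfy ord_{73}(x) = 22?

φ(73) = 73 − 1 = 72 = 2^3 · 3^2.
In a cyclic group of order 72, there are φ(d) elements of order d for each divisor d of 72, and zero for non-divisors.
Since 22 ∤ 72, the count is 0.

0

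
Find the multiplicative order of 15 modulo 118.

29

Since 15 ∈ (Z/118Z)^×, its order divides φ(118) = φ(2)·φ(59) = 1·58 = 58 = 2 · 29.
Divisors of 58: 1, 2, 29, 58.
Test each divisor d:
15^1 ≡ 15 (mod 118)
15^2 ≡ 107 (mod 118)
15^29 ≡ 1 (mod 118) ✓
So ord_118(15) = 29.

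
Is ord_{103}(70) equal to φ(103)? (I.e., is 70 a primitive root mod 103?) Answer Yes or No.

φ(103) = 103 − 1 = 102 = 2 · 3 · 17.
An element g generates (Z/103Z)^× iff g^(102/q) ≢ 1 (mod 103) for each prime q ∈ {2, 3, 17}.
70^51 ≡ 102 (mod 103)  [q = 2: ≢ 1 ✓]
70^34 ≡ 56 (mod 103)  [q = 3: ≢ 1 ✓]
70^6 ≡ 100 (mod 103)  [q = 17: ≢ 1 ✓]
Every test exponent gives a nontrivial residue, hence 70 generates the full group.

Yes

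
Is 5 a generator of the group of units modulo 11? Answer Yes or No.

No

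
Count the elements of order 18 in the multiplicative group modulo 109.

φ(109) = 109 − 1 = 108 = 2^2 · 3^3.
In a cyclic group of order 108, there are φ(d) elements of order d for each divisor d of 108, and zero for non-divisors.
18 = 2 · 3^2 divides 108, and φ(18) = 6.

6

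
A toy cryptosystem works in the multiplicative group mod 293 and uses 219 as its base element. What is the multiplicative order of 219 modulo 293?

292

Since 219 ∈ (Z/293Z)^×, its order divides φ(293) = 293 − 1 = 292 = 2^2 · 73.
Divisors of 292: 1, 2, 4, 73, 146, 292.
Check 219^d mod 293 for each divisor in increasing order:
219^1 ≡ 219 (mod 293)
219^2 ≡ 202 (mod 293)
219^4 ≡ 77 (mod 293)
219^73 ≡ 138 (mod 293)
219^146 ≡ 292 (mod 293)
219^292 ≡ 1 (mod 293) ✓
The smallest such exponent is 292, so the order of 219 is 292.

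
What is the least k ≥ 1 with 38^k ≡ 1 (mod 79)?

13

By Lagrange's theorem, ord_79(38) divides φ(79) = 79 − 1 = 78 = 2 · 3 · 13.
Divisors of 78: 1, 2, 3, 6, 13, 26, 39, 78.
Evaluate successive powers at the divisors of 78:
38^1 ≡ 38 (mod 79)
38^2 ≡ 22 (mod 79)
38^3 ≡ 46 (mod 79)
38^6 ≡ 62 (mod 79)
38^13 ≡ 1 (mod 79) ✓
So ord_79(38) = 13.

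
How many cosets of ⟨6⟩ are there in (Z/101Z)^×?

10

By Lagrange's theorem, ord_101(6) divides φ(101) = 101 − 1 = 100 = 2^2 · 5^2.
Divisors of 100: 1, 2, 4, 5, 10, 20, 25, 50, 100.
Check 6^d mod 101 for each divisor in increasing order:
6^1 ≡ 6 (mod 101)
6^2 ≡ 36 (mod 101)
6^4 ≡ 84 (mod 101)
6^5 ≡ 100 (mod 101)
6^10 ≡ 1 (mod 101) ✓
The order of 6 is 10, so the subgroup it generates has 10 elements.
[(Z/101Z)^× : ⟨6⟩] = 100/10 = 10.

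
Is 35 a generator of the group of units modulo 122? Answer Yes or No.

Yes

φ(122) = φ(2)·φ(61) = 1·60 = 60 = 2^2 · 3 · 5.
It suffices to check that the order of 35 is not a proper divisor of 60: compute 35^(60/q) for q ∈ {2, 3, 5}.
35^30 ≡ 121 (mod 122)  [q = 2: ≢ 1 ✓]
35^20 ≡ 13 (mod 122)  [q = 3: ≢ 1 ✓]
35^12 ≡ 9 (mod 122)  [q = 5: ≢ 1 ✓]
All checks pass, so 35 has order 60 and is a primitive root modulo 122.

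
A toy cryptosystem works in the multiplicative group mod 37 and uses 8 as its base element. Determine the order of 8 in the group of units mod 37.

The order of 8 must divide φ(37) = 37 − 1 = 36 = 2^2 · 3^2.
Divisors of 36: 1, 2, 3, 4, 6, 9, 12, 18, 36.
Check 8^d mod 37 for each divisor in increasing order:
8^1 ≡ 8 (mod 37)
8^2 ≡ 27 (mod 37)
8^3 ≡ 31 (mod 37)
8^4 ≡ 26 (mod 37)
8^6 ≡ 36 (mod 37)
8^9 ≡ 6 (mod 37)
8^12 ≡ 1 (mod 37) ✓
Hence ord(8) = 12.

12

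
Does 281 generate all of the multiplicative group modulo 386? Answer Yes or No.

No

φ(386) = φ(2)·φ(193) = 1·192 = 192 = 2^6 · 3.
Test 281^(192/q) mod 386 for each prime factor q of 192:
281^96 ≡ 385 (mod 386)  [q = 2: ≢ 1 ✓]
281^64 ≡ 1 (mod 386)  [q = 3: ≡ 1 ✗]
Since 281^64 ≡ 1, the order of 281 divides 64 < 192, so 281 is not a primitive root.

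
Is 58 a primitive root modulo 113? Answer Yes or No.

φ(113) = 113 − 1 = 112 = 2^4 · 7.
Test 58^(112/q) mod 113 for each prime factor q of 112:
58^56 ≡ 112 (mod 113)  [q = 2: ≢ 1 ✓]
58^16 ≡ 16 (mod 113)  [q = 7: ≢ 1 ✓]
Every test exponent gives a nontrivial residue, hence 58 generates the full group.

Yes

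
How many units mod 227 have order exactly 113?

φ(227) = 227 − 1 = 226 = 2 · 113.
In a cyclic group of order 226, there are φ(d) elements of order d for each divisor d of 226, and zero for non-divisors.
113 | 226, and φ(113) = 113 − 1 = 112.

112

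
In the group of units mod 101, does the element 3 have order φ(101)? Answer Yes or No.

Yes

φ(101) = 101 − 1 = 100 = 2^2 · 5^2.
Test 3^(100/q) mod 101 for each prime factor q of 100:
3^50 ≡ 100 (mod 101)  [q = 2: ≢ 1 ✓]
3^20 ≡ 84 (mod 101)  [q = 5: ≢ 1 ✓]
All checks pass, so 3 has order 100 and is a primitive root modulo 101.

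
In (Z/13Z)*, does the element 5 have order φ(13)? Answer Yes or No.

φ(13) = 13 − 1 = 12 = 2^2 · 3.
An element g generates (Z/13Z)^× iff g^(12/q) ≢ 1 (mod 13) for each prime q ∈ {2, 3}.
5^6 ≡ 12 (mod 13)  [q = 2: ≢ 1 ✓]
5^4 ≡ 1 (mod 13)  [q = 3: ≡ 1 ✗]
The check at q = 3 fails, so 5 generates a proper subgroup.

No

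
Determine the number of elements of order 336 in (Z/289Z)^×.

0

φ(289) = φ(17^2) = 17·(17−1) = 272 = 2^4 · 17.
In a cyclic group of order 272, there are φ(d) elements of order d for each divisor d of 272, and zero for non-divisors.
Here 272 is not a multiple of 336, so there are no elements of order 336.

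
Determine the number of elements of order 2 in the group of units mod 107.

1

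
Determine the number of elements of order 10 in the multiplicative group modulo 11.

4

φ(11) = 11 − 1 = 10 = 2 · 5.
Since (Z/11Z)^× is cyclic of order 10, the number of elements of order d is φ(d) when d | 10 and 0 otherwise.
10 = 2 · 5 divides 10, and φ(10) = 4.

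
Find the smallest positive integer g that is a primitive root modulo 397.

φ(397) = 397 − 1 = 396 = 2^2 · 3^2 · 11.
g is a primitive root iff g^(396/q) ≢ 1 (mod 397) for each prime q ∈ {2, 3, 11}.
g = 2: 2^198 ≡ 396; 2^132 ≡ 1 — hits 1, so not a primitive root.
g = 3: 3^198 ≡ 1 — hits 1, so not a primitive root.
g = 4: 4^198 ≡ 1 — hits 1, so not a primitive root.
g = 5: 5^198 ≡ 396; 5^132 ≡ 362; 5^36 ≡ 290 — none is 1, so 5 is a primitive root.
So 5 is the smallest generator of (Z/397Z)^×.

5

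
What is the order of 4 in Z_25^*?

10

ord(4) | φ(25) = φ(5^2) = 5·(5−1) = 20 = 2^2 · 5.
Divisors of 20: 1, 2, 4, 5, 10, 20.
Check 4^d mod 25 for each divisor in increasing order:
4^1 ≡ 4
4^2 ≡ 16
4^4 ≡ 6
4^5 ≡ 24
4^10 ≡ 1
The smallest such exponent is 10, so the order of 4 is 10.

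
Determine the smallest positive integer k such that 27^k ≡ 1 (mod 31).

Since 27 ∈ (Z/31Z)^×, its order divides φ(31) = 31 − 1 = 30 = 2 · 3 · 5.
Divisors of 30: 1, 2, 3, 5, 6, 10, 15, 30.
Evaluate successive powers at the divisors of 30:
27^1 ≡ 27 (mod 31)
27^2 ≡ 16 (mod 31)
27^3 ≡ 29 (mod 31)
27^5 ≡ 30 (mod 31)
27^6 ≡ 4 (mod 31)
27^10 ≡ 1 (mod 31) ✓
So ord_31(27) = 10.

10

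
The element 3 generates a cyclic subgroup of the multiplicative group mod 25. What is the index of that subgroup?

1

ord(3) | φ(25) = φ(5^2) = 5·(5−1) = 20 = 2^2 · 5.
Divisors of 20: 1, 2, 4, 5, 10, 20.
Evaluate successive powers at the divisors of 20:
3^1 ≡ 3
3^2 ≡ 9
3^4 ≡ 6
3^5 ≡ 18
3^10 ≡ 24
3^20 ≡ 1
So ord_25(3) = 20, hence |⟨3⟩| = 20.
[(Z/25Z)^× : ⟨3⟩] = 20/20 = 1.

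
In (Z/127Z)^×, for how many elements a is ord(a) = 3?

2

φ(127) = 127 − 1 = 126 = 2 · 3^2 · 7.
Since (Z/127Z)^× is cyclic of order 126, the number of elements of order d is φ(d) when d | 126 and 0 otherwise.
3 | 126, and φ(3) = 3 − 1 = 2.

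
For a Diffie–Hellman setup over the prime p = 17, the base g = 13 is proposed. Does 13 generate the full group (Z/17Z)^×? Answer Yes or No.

φ(17) = 17 − 1 = 16 = 2^4.
An element g generates (Z/17Z)^× iff g^(16/q) ≢ 1 (mod 17) for each prime q ∈ {2}.
13^8 ≡ 1 (mod 17)  [q = 2: ≡ 1 ✗]
13^8 ≡ 1 shows ord(13) | 8, strictly less than φ(17); not a primitive root.

No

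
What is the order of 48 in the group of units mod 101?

100

Since 48 ∈ (Z/101Z)^×, its order divides φ(101) = 101 − 1 = 100 = 2^2 · 5^2.
Divisors of 100: 1, 2, 4, 5, 10, 20, 25, 50, 100.
Test each divisor d:
48^1 ≡ 48 (mod 101)
48^2 ≡ 82 (mod 101)
48^4 ≡ 58 (mod 101)
48^5 ≡ 57 (mod 101)
48^10 ≡ 17 (mod 101)
48^20 ≡ 87 (mod 101)
48^25 ≡ 10 (mod 101)
48^50 ≡ 100 (mod 101)
48^100 ≡ 1 (mod 101) ✓
Hence ord(48) = 100.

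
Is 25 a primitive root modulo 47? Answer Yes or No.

No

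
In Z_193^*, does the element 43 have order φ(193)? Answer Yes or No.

No

φ(193) = 193 − 1 = 192 = 2^6 · 3.
An element g generates (Z/193Z)^× iff g^(192/q) ≢ 1 (mod 193) for each prime q ∈ {2, 3}.
43^96 ≡ 1 (mod 193)  [q = 2: ≡ 1 ✗]
43^64 ≡ 1 (mod 193)  [q = 3: ≡ 1 ✗]
The check at q = 2 fails, so 43 generates a proper subgroup.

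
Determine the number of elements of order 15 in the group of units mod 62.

8

φ(62) = φ(2)·φ(31) = 1·30 = 30 = 2 · 3 · 5.
In a cyclic group of order 30, there are φ(d) elements of order d for each divisor d of 30, and zero for non-divisors.
15 = 3 · 5 divides 30, and φ(15) = 8.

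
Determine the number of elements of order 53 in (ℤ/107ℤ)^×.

φ(107) = 107 − 1 = 106 = 2 · 53.
In a cyclic group of order 106, there are φ(d) elements of order d for each divisor d of 106, and zero for non-divisors.
53 | 106, and φ(53) = 53 − 1 = 52.

52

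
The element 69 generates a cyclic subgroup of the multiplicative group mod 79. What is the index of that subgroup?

3

By Lagrange's theorem, ord_79(69) divides φ(79) = 79 − 1 = 78 = 2 · 3 · 13.
Divisors of 78: 1, 2, 3, 6, 13, 26, 39, 78.
Evaluate successive powers at the divisors of 78:
69^1 ≡ 69
69^2 ≡ 21
69^3 ≡ 27
69^6 ≡ 18
69^13 ≡ 78
69^26 ≡ 1
Thus |⟨69⟩| = ord(69) = 26.
Index = |(Z/79Z)^×| / |⟨69⟩| = 78 / 26 = 3.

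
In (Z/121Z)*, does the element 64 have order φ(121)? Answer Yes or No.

No

φ(121) = φ(11^2) = 11·(11−1) = 110 = 2 · 5 · 11.
Test 64^(110/q) mod 121 for each prime factor q of 110:
64^55 ≡ 1 (mod 121)  [q = 2: ≡ 1 ✗]
64^22 ≡ 81 (mod 121)  [q = 5: ≢ 1 ✓]
64^10 ≡ 89 (mod 121)  [q = 11: ≢ 1 ✓]
Since 64^55 ≡ 1, the order of 64 divides 55 < 110, so 64 is not a primitive root.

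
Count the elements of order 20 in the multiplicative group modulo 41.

8

φ(41) = 41 − 1 = 40 = 2^3 · 5.
In a cyclic group of order 40, there are φ(d) elements of order d for each divisor d of 40, and zero for non-divisors.
20 = 2^2 · 5 divides 40, and φ(20) = 8.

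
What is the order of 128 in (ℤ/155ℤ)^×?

ord(128) | φ(155) = φ(5·31) = (5−1)·(31−1) = 4·30 = 120 = 2^3 · 3 · 5.
Divisors of 120: 1, 2, 3, 4, 5, 6, 8, 10, 12, 15, 20, 24, 30, 40, 60, 120.
Compute 128^d (mod 155) for the divisors d until we hit 1:
128^1 ≡ 128
128^2 ≡ 109
128^3 ≡ 2
128^4 ≡ 101
128^5 ≡ 63
128^6 ≡ 4
128^8 ≡ 126
128^10 ≡ 94
128^12 ≡ 16
128^15 ≡ 32
128^20 ≡ 1
The smallest such exponent is 20, so the order of 128 is 20.

20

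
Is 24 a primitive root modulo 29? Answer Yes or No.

φ(29) = 29 − 1 = 28 = 2^2 · 7.
An element g generates (Z/29Z)^× iff g^(28/q) ≢ 1 (mod 29) for each prime q ∈ {2, 7}.
24^14 ≡ 1 (mod 29)  [q = 2: ≡ 1 ✗]
24^4 ≡ 16 (mod 29)  [q = 7: ≢ 1 ✓]
The check at q = 2 fails, so 24 generates a proper subgroup.

No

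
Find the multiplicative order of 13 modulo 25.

The order of 13 must divide φ(25) = φ(5^2) = 5·(5−1) = 20 = 2^2 · 5.
Divisors of 20: 1, 2, 4, 5, 10, 20.
Evaluate successive powers at the divisors of 20:
13^1 ≡ 13 (mod 25)
13^2 ≡ 19 (mod 25)
13^4 ≡ 11 (mod 25)
13^5 ≡ 18 (mod 25)
13^10 ≡ 24 (mod 25)
13^20 ≡ 1 (mod 25) ✓
Hence ord(13) = 20.

20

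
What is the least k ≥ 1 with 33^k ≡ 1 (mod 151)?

Since 33 ∈ (Z/151Z)^×, its order divides φ(151) = 151 − 1 = 150 = 2 · 3 · 5^2.
Divisors of 150: 1, 2, 3, 5, 6, 10, 15, 25, 30, 50, 75, 150.
Test each divisor d:
33^1 ≡ 33
33^2 ≡ 32
33^3 ≡ 150
33^5 ≡ 119
33^6 ≡ 1
Hence ord(33) = 6.

6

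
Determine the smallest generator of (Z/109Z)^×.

φ(109) = 109 − 1 = 108 = 2^2 · 3^3.
g is a primitive root iff g^(108/q) ≢ 1 (mod 109) for each prime q ∈ {2, 3}.
g = 2: 2^54 ≡ 108; 2^36 ≡ 1 — hits 1, so not a primitive root.
g = 3: 3^54 ≡ 1 — hits 1, so not a primitive root.
g = 4: 4^54 ≡ 1 — hits 1, so not a primitive root.
g = 5: 5^54 ≡ 1 — hits 1, so not a primitive root.
g = 6: 6^54 ≡ 108; 6^36 ≡ 63 — none is 1, so 6 is a primitive root.
Hence the least primitive root of 109 is 6.

6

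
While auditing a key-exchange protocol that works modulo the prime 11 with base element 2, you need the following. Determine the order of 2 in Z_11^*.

10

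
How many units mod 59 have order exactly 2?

1

φ(59) = 59 − 1 = 58 = 2 · 29.
Since (Z/59Z)^× is cyclic of order 58, the number of elements of order d is φ(d) when d | 58 and 0 otherwise.
2 | 58, and φ(2) = 2 − 1 = 1.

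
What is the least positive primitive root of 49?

φ(49) = φ(7^2) = 7·(7−1) = 42 = 2 · 3 · 7.
g is a primitive root iff g^(42/q) ≢ 1 (mod 49) for each prime q ∈ {2, 3, 7}.
g = 2: 2^21 ≡ 1 — hits 1, so not a primitive root.
g = 3: 3^21 ≡ 48; 3^14 ≡ 30; 3^6 ≡ 43 — none is 1, so 3 is a primitive root.
So 3 is the smallest generator of (Z/49Z)^×.

3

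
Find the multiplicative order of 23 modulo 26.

6

By Lagrange's theorem, ord_26(23) divides φ(26) = φ(2)·φ(13) = 1·12 = 12 = 2^2 · 3.
Divisors of 12: 1, 2, 3, 4, 6, 12.
Test each divisor d:
23^1 ≡ 23 (mod 26)
23^2 ≡ 9 (mod 26)
23^3 ≡ 25 (mod 26)
23^4 ≡ 3 (mod 26)
23^6 ≡ 1 (mod 26) ✓
So ord_26(23) = 6.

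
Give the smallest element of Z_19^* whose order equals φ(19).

2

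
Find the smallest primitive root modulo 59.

2

φ(59) = 59 − 1 = 58 = 2 · 29.
Test candidates g = 2, 3, … against the prime factors q ∈ {2, 29} of φ(59): g is a generator iff g^(58/q) ≢ 1 for every such q.
g = 2: 2^29 ≡ 58; 2^2 ≡ 4 — none is 1, so 2 is a primitive root.
The smallest primitive root modulo 59 is 2.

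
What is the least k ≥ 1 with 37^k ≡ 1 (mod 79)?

78

The order of 37 must divide φ(79) = 79 − 1 = 78 = 2 · 3 · 13.
Divisors of 78: 1, 2, 3, 6, 13, 26, 39, 78.
Test each divisor d:
37^1 ≡ 37 (mod 79)
37^2 ≡ 26 (mod 79)
37^3 ≡ 14 (mod 79)
37^6 ≡ 38 (mod 79)
37^13 ≡ 24 (mod 79)
37^26 ≡ 23 (mod 79)
37^39 ≡ 78 (mod 79)
37^78 ≡ 1 (mod 79) ✓
So ord_79(37) = 78.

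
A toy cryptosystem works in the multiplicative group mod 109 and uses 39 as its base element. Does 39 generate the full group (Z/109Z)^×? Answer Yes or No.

φ(109) = 109 − 1 = 108 = 2^2 · 3^3.
It suffices to check that the order of 39 is not a proper divisor of 108: compute 39^(108/q) for q ∈ {2, 3}.
39^54 ≡ 108 (mod 109)  [q = 2: ≢ 1 ✓]
39^36 ≡ 45 (mod 109)  [q = 3: ≢ 1 ✓]
All checks pass, so 39 has order 108 and is a primitive root modulo 109.

Yes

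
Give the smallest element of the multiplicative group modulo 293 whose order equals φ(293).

φ(293) = 293 − 1 = 292 = 2^2 · 73.
Test candidates g = 2, 3, … against the prime factors q ∈ {2, 73} of φ(293): g is a generator iff g^(292/q) ≢ 1 for every such q.
g = 2: 2^146 ≡ 292; 2^4 ≡ 16 — none is 1, so 2 is a primitive root.
Hence the least primitive root of 293 is 2.

2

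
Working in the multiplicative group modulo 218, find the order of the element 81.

27

ord(81) | φ(218) = φ(2)·φ(109) = 1·108 = 108 = 2^2 · 3^3.
Divisors of 108: 1, 2, 3, 4, 6, 9, 12, 18, 27, 36, 54, 108.
Evaluate successive powers at the divisors of 108:
81^1 ≡ 81 (mod 218)
81^2 ≡ 21 (mod 218)
81^3 ≡ 175 (mod 218)
81^4 ≡ 5 (mod 218)
81^6 ≡ 105 (mod 218)
81^9 ≡ 63 (mod 218)
81^12 ≡ 125 (mod 218)
81^18 ≡ 45 (mod 218)
81^27 ≡ 1 (mod 218) ✓
Therefore the multiplicative order of 81 modulo 218 is 27.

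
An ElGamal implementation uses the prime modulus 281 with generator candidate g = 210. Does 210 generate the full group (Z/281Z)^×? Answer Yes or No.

φ(281) = 281 − 1 = 280 = 2^3 · 5 · 7.
An element g generates (Z/281Z)^× iff g^(280/q) ≢ 1 (mod 281) for each prime q ∈ {2, 5, 7}.
210^140 ≡ 280 (mod 281)  [q = 2: ≢ 1 ✓]
210^56 ≡ 153 (mod 281)  [q = 5: ≢ 1 ✓]
210^40 ≡ 79 (mod 281)  [q = 7: ≢ 1 ✓]
All checks pass, so 210 has order 280 and is a primitive root modulo 281.

Yes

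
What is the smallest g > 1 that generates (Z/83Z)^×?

φ(83) = 83 − 1 = 82 = 2 · 41.
Test candidates g = 2, 3, … against the prime factors q ∈ {2, 41} of φ(83): g is a generator iff g^(82/q) ≢ 1 for every such q.
g = 2: 2^41 ≡ 82; 2^2 ≡ 4 — none is 1, so 2 is a primitive root.
The smallest primitive root modulo 83 is 2.

2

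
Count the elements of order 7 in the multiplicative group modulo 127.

6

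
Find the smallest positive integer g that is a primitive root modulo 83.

φ(83) = 83 − 1 = 82 = 2 · 41.
g is a primitive root iff g^(82/q) ≢ 1 (mod 83) for each prime q ∈ {2, 41}.
g = 2: 2^41 ≡ 82; 2^2 ≡ 4 — none is 1, so 2 is a primitive root.
The smallest primitive root modulo 83 is 2.

2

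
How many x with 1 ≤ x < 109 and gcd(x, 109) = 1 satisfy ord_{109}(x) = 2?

φ(109) = 109 − 1 = 108 = 2^2 · 3^3.
(Z/109Z)^× is cyclic (|G| = 108); a cyclic group of order m has exactly φ(d) elements of each order d | m, and none otherwise.
2 | 108, and φ(2) = 2 − 1 = 1.

1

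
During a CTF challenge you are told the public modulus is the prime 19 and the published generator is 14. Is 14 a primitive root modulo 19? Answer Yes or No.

Yes

φ(19) = 19 − 1 = 18 = 2 · 3^2.
It suffices to check that the order of 14 is not a proper divisor of 18: compute 14^(18/q) for q ∈ {2, 3}.
14^9 ≡ 18 (mod 19)  [q = 2: ≢ 1 ✓]
14^6 ≡ 7 (mod 19)  [q = 3: ≢ 1 ✓]
None equal 1, so ord_19(14) = 18: 14 is a primitive root.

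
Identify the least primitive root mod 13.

2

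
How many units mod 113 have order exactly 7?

φ(113) = 113 − 1 = 112 = 2^4 · 7.
(Z/113Z)^× is cyclic (|G| = 112); a cyclic group of order m has exactly φ(d) elements of each order d | m, and none otherwise.
7 | 112, and φ(7) = 7 − 1 = 6.

6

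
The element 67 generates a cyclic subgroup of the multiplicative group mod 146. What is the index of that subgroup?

Since 67 ∈ (Z/146Z)^×, its order divides φ(146) = φ(2)·φ(73) = 1·72 = 72 = 2^3 · 3^2.
Divisors of 72: 1, 2, 3, 4, 6, 8, 9, 12, 18, 24, 36, 72.
Compute 67^d (mod 146) for the divisors d until we hit 1:
67^1 ≡ 67 (mod 146)
67^2 ≡ 109 (mod 146)
67^3 ≡ 3 (mod 146)
67^4 ≡ 55 (mod 146)
67^6 ≡ 9 (mod 146)
67^8 ≡ 105 (mod 146)
67^9 ≡ 27 (mod 146)
67^12 ≡ 81 (mod 146)
67^18 ≡ 145 (mod 146)
67^24 ≡ 137 (mod 146)
67^36 ≡ 1 (mod 146) ✓
The order of 67 is 36, so the subgroup it generates has 36 elements.
Index = |(Z/146Z)^×| / |⟨67⟩| = 72 / 36 = 2.

2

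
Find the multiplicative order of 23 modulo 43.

ord(23) | φ(43) = 43 − 1 = 42 = 2 · 3 · 7.
Divisors of 42: 1, 2, 3, 6, 7, 14, 21, 42.
Compute 23^d (mod 43) for the divisors d until we hit 1:
23^1 ≡ 23
23^2 ≡ 13
23^3 ≡ 41
23^6 ≡ 4
23^7 ≡ 6
23^14 ≡ 36
23^21 ≡ 1
Therefore the multiplicative order of 23 modulo 43 is 21.

21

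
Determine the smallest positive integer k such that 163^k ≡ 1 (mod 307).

Since 163 ∈ (Z/307Z)^×, its order divides φ(307) = 307 − 1 = 306 = 2 · 3^2 · 17.
Divisors of 306: 1, 2, 3, 6, 9, 17, 18, 34, 51, 102, 153, 306.
Test each divisor d:
163^1 ≡ 163
163^2 ≡ 167
163^3 ≡ 205
163^6 ≡ 273
163^9 ≡ 91
163^17 ≡ 290
163^18 ≡ 299
163^34 ≡ 289
163^51 ≡ 306
163^102 ≡ 1
Therefore the multiplicative order of 163 modulo 307 is 102.

102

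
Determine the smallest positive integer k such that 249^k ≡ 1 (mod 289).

16

By Lagrange's theorem, ord_289(249) divides φ(289) = φ(17^2) = 17·(17−1) = 272 = 2^4 · 17.
Divisors of 272: 1, 2, 4, 8, 16, 17, 34, 68, 136, 272.
Compute 249^d (mod 289) for the divisors d until we hit 1:
249^1 ≡ 249
249^2 ≡ 155
249^4 ≡ 38
249^8 ≡ 288
249^16 ≡ 1
The smallest such exponent is 16, so the order of 249 is 16.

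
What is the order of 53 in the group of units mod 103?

102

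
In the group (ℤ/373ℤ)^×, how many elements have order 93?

60

φ(373) = 373 − 1 = 372 = 2^2 · 3 · 31.
Since (Z/373Z)^× is cyclic of order 372, the number of elements of order d is φ(d) when d | 372 and 0 otherwise.
93 = 3 · 31 divides 372, and φ(93) = 60.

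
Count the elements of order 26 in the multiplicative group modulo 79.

12

φ(79) = 79 − 1 = 78 = 2 · 3 · 13.
In a cyclic group of order 78, there are φ(d) elements of order d for each divisor d of 78, and zero for non-divisors.
26 = 2 · 13 divides 78, and φ(26) = 12.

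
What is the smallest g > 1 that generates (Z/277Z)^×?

5

φ(277) = 277 − 1 = 276 = 2^2 · 3 · 23.
g is a primitive root iff g^(276/q) ≢ 1 (mod 277) for each prime q ∈ {2, 3, 23}.
g = 2: 2^138 ≡ 276; 2^92 ≡ 1 — hits 1, so not a primitive root.
g = 3: 3^138 ≡ 1 — hits 1, so not a primitive root.
g = 4: 4^138 ≡ 1 — hits 1, so not a primitive root.
g = 5: 5^138 ≡ 276; 5^92 ≡ 116; 5^12 ≡ 27 — none is 1, so 5 is a primitive root.
The smallest primitive root modulo 277 is 5.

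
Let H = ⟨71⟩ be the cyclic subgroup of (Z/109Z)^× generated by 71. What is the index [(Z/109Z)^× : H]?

6

Since 71 ∈ (Z/109Z)^×, its order divides φ(109) = 109 − 1 = 108 = 2^2 · 3^3.
Divisors of 108: 1, 2, 3, 4, 6, 9, 12, 18, 27, 36, 54, 108.
Compute 71^d (mod 109) for the divisors d until we hit 1:
71^1 ≡ 71 (mod 109)
71^2 ≡ 27 (mod 109)
71^3 ≡ 64 (mod 109)
71^4 ≡ 75 (mod 109)
71^6 ≡ 63 (mod 109)
71^9 ≡ 108 (mod 109)
71^12 ≡ 45 (mod 109)
71^18 ≡ 1 (mod 109) ✓
So ord_109(71) = 18, hence |⟨71⟩| = 18.
Index = |(Z/109Z)^×| / |⟨71⟩| = 108 / 18 = 6.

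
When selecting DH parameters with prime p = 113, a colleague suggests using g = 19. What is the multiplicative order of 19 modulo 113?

112

Since 19 ∈ (Z/113Z)^×, its order divides φ(113) = 113 − 1 = 112 = 2^4 · 7.
Divisors of 112: 1, 2, 4, 7, 8, 14, 16, 28, 56, 112.
Evaluate successive powers at the divisors of 112:
19^1 ≡ 19 (mod 113)
19^2 ≡ 22 (mod 113)
19^4 ≡ 32 (mod 113)
19^7 ≡ 42 (mod 113)
19^8 ≡ 7 (mod 113)
19^14 ≡ 69 (mod 113)
19^16 ≡ 49 (mod 113)
19^28 ≡ 15 (mod 113)
19^56 ≡ 112 (mod 113)
19^112 ≡ 1 (mod 113) ✓
The smallest such exponent is 112, so the order of 19 is 112.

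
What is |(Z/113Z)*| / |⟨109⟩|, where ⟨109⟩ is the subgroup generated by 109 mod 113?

The order of 109 must divide φ(113) = 113 − 1 = 112 = 2^4 · 7.
Divisors of 112: 1, 2, 4, 7, 8, 14, 16, 28, 56, 112.
Check 109^d mod 113 for each divisor in increasing order:
109^1 ≡ 109
109^2 ≡ 16
109^4 ≡ 30
109^7 ≡ 1
So ord_113(109) = 7, hence |⟨109⟩| = 7.
Index = |(Z/113Z)^×| / |⟨109⟩| = 112 / 7 = 16.

16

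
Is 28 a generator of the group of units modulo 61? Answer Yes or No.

φ(61) = 61 − 1 = 60 = 2^2 · 3 · 5.
An element g generates (Z/61Z)^× iff g^(60/q) ≢ 1 (mod 61) for each prime q ∈ {2, 3, 5}.
28^30 ≡ 60 (mod 61)  [q = 2: ≢ 1 ✓]
28^20 ≡ 1 (mod 61)  [q = 3: ≡ 1 ✗]
28^12 ≡ 9 (mod 61)  [q = 5: ≢ 1 ✓]
Since 28^20 ≡ 1, the order of 28 divides 20 < 60, so 28 is not a primitive root.

No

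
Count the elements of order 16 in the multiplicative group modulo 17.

8

φ(17) = 17 − 1 = 16 = 2^4.
In a cyclic group of order 16, there are φ(d) elements of order d for each divisor d of 16, and zero for non-divisors.
16 = 2^4 divides 16, and φ(16) = 8.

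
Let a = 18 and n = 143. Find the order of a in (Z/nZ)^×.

20

The order of 18 must divide φ(143) = φ(11·13) = (11−1)·(13−1) = 10·12 = 120 = 2^3 · 3 · 5.
Divisors of 120: 1, 2, 3, 4, 5, 6, 8, 10, 12, 15, 20, 24, 30, 40, 60, 120.
Compute 18^d (mod 143) for the divisors d until we hit 1:
18^1 ≡ 18 (mod 143)
18^2 ≡ 38 (mod 143)
18^3 ≡ 112 (mod 143)
18^4 ≡ 14 (mod 143)
18^5 ≡ 109 (mod 143)
18^6 ≡ 103 (mod 143)
18^8 ≡ 53 (mod 143)
18^10 ≡ 12 (mod 143)
18^12 ≡ 27 (mod 143)
18^15 ≡ 21 (mod 143)
18^20 ≡ 1 (mod 143) ✓
So ord_143(18) = 20.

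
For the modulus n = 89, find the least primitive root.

3

φ(89) = 89 − 1 = 88 = 2^3 · 11.
Test candidates g = 2, 3, … against the prime factors q ∈ {2, 11} of φ(89): g is a generator iff g^(88/q) ≢ 1 for every such q.
g = 2: 2^44 ≡ 1 — hits 1, so not a primitive root.
g = 3: 3^44 ≡ 88; 3^8 ≡ 64 — none is 1, so 3 is a primitive root.
The smallest primitive root modulo 89 is 3.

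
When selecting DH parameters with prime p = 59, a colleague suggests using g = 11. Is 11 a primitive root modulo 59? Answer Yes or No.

Yes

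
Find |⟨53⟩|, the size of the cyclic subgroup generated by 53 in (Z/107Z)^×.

53

ord(53) | φ(107) = 107 − 1 = 106 = 2 · 53.
Divisors of 106: 1, 2, 53, 106.
Compute 53^d (mod 107) for the divisors d until we hit 1:
53^1 ≡ 53
53^2 ≡ 27
53^53 ≡ 1
Hence ord(53) = 53.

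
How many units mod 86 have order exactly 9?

0

φ(86) = φ(2)·φ(43) = 1·42 = 42 = 2 · 3 · 7.
Since (Z/86Z)^× is cyclic of order 42, the number of elements of order d is φ(d) when d | 42 and 0 otherwise.
Here 42 is not a multiple of 9, so there are no elements of order 9.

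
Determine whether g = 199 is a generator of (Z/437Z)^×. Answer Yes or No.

No

437 = 19 · 23 is a product of two distinct odd primes, so (Z/437Z)^× ≅ (Z/19Z)^× × (Z/23Z)^× is not cyclic.
No primitive root modulo 437 exists; in particular 199 is not one.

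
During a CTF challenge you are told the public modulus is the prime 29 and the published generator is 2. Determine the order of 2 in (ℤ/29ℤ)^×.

28

Since 2 ∈ (Z/29Z)^×, its order divides φ(29) = 29 − 1 = 28 = 2^2 · 7.
Divisors of 28: 1, 2, 4, 7, 14, 28.
Test each divisor d:
2^1 ≡ 2 (mod 29)
2^2 ≡ 4 (mod 29)
2^4 ≡ 16 (mod 29)
2^7 ≡ 12 (mod 29)
2^14 ≡ 28 (mod 29)
2^28 ≡ 1 (mod 29) ✓
So ord_29(2) = 28.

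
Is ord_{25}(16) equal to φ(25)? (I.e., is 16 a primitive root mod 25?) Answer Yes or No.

No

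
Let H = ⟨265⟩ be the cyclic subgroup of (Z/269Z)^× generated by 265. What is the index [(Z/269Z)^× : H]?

4

Since 265 ∈ (Z/269Z)^×, its order divides φ(269) = 269 − 1 = 268 = 2^2 · 67.
Divisors of 268: 1, 2, 4, 67, 134, 268.
Test each divisor d:
265^1 ≡ 265 (mod 269)
265^2 ≡ 16 (mod 269)
265^4 ≡ 256 (mod 269)
265^67 ≡ 1 (mod 269) ✓
So ord_269(265) = 67, hence |⟨265⟩| = 67.
[(Z/269Z)^× : ⟨265⟩] = 268/67 = 4.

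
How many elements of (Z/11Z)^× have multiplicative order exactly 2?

φ(11) = 11 − 1 = 10 = 2 · 5.
(Z/11Z)^× is cyclic (|G| = 10); a cyclic group of order m has exactly φ(d) elements of each order d | m, and none otherwise.
2 | 10, and φ(2) = 2 − 1 = 1.

1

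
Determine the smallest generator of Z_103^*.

φ(103) = 103 − 1 = 102 = 2 · 3 · 17.
Test candidates g = 2, 3, … against the prime factors q ∈ {2, 3, 17} of φ(103): g is a generator iff g^(102/q) ≢ 1 for every such q.
g = 2: 2^51 ≡ 1 — hits 1, so not a primitive root.
g = 3: 3^51 ≡ 102; 3^34 ≡ 1 — hits 1, so not a primitive root.
g = 4: 4^51 ≡ 1 — hits 1, so not a primitive root.
g = 5: 5^51 ≡ 102; 5^34 ≡ 56; 5^6 ≡ 72 — none is 1, so 5 is a primitive root.
The smallest primitive root modulo 103 is 5.

5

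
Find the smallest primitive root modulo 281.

3

φ(281) = 281 − 1 = 280 = 2^3 · 5 · 7.
Test candidates g = 2, 3, … against the prime factors q ∈ {2, 5, 7} of φ(281): g is a generator iff g^(280/q) ≢ 1 for every such q.
g = 2: 2^140 ≡ 1 — hits 1, so not a primitive root.
g = 3: 3^140 ≡ 280; 3^56 ≡ 86; 3^40 ≡ 249 — none is 1, so 3 is a primitive root.
So 3 is the smallest generator of (Z/281Z)^×.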